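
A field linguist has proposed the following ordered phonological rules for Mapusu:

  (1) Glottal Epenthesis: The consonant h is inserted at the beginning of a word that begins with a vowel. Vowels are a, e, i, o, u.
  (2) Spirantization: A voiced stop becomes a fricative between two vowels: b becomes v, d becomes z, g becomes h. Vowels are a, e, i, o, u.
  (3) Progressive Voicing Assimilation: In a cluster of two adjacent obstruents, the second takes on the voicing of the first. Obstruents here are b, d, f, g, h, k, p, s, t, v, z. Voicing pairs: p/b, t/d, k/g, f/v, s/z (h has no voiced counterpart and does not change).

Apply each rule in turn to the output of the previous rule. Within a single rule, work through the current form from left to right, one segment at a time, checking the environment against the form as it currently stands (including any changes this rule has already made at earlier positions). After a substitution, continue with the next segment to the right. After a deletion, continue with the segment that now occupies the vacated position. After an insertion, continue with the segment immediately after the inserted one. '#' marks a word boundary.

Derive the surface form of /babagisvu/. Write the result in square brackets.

[bavahisfu]

(1) Glottal Epenthesis: no change — [babagisvu]
(2) Spirantization: [babagisvu] → [bavahisvu]
(3) Progressive Voicing Assimilation: [bavahisvu] → [bavahisfu]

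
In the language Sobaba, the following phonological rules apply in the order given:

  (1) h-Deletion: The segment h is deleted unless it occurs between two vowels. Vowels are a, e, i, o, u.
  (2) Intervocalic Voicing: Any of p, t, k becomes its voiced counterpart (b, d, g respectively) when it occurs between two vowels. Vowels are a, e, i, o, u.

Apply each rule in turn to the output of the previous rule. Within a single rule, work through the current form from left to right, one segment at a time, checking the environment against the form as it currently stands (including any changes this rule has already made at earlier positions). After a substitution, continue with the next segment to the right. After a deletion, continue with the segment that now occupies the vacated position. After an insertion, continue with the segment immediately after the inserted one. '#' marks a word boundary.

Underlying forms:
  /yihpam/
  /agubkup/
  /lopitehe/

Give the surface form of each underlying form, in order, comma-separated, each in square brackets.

/yihpam/:
  (1) h-Deletion: [yihpam] → [yipam]
  (2) Intervocalic Voicing: [yipam] → [yibam]
/agubkup/:
  (1) h-Deletion: no change — [agubkup]
  (2) Intervocalic Voicing: no change — [agubkup]
/lopitehe/:
  (1) h-Deletion: no change — [lopitehe]
  (2) Intervocalic Voicing: [lopitehe] → [lobidehe]

[yibam], [agubkup], [lobidehe]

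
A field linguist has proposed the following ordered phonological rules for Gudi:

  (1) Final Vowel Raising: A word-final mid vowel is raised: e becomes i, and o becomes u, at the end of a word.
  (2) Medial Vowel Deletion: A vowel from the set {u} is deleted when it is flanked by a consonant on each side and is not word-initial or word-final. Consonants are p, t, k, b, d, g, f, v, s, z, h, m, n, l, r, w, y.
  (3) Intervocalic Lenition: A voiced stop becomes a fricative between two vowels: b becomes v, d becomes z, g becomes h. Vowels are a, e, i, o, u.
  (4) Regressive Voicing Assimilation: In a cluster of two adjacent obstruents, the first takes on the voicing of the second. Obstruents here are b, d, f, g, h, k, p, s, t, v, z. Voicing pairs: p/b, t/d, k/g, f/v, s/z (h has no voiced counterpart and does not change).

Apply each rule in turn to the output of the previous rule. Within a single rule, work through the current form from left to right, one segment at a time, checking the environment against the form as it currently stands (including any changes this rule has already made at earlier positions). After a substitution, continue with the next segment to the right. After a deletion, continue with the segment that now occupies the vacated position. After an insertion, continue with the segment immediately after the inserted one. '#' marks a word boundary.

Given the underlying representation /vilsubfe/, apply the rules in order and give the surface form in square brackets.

(1) Final Vowel Raising: [vilsubfe] → [vilsubfi]
(2) Medial Vowel Deletion: [vilsubfi] → [vilsbfi]
(3) Intervocalic Lenition: no change — [vilsbfi]
(4) Regressive Voicing Assimilation: [vilsbfi] → [vilzpfi]

[vilzpfi]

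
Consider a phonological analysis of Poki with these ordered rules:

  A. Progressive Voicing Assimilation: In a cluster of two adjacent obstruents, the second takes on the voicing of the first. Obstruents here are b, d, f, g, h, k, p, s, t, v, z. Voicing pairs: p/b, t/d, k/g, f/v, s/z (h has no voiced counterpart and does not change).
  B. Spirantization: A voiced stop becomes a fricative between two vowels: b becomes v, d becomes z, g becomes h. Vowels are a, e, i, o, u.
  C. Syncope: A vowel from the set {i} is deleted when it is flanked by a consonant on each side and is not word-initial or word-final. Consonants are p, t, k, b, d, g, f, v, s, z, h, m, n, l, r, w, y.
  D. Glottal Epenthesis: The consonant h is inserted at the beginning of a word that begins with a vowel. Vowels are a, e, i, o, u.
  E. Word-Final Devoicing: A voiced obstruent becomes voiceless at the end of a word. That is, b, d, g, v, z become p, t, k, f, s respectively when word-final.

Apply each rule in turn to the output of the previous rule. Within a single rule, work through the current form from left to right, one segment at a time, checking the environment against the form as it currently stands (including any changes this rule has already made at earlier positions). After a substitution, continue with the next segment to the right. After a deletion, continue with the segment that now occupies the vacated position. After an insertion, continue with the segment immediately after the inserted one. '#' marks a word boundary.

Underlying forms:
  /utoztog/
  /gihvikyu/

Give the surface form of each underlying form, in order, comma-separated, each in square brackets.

[hutozdok], [ghfkyu]

/utoztog/:
  A Progressive Voicing Assimilation: [utoztog] → [utozdog]
  B Spirantization: no change — [utozdog]
  C Syncope: no change — [utozdog]
  D Glottal Epenthesis: [utozdog] → [hutozdog]
  E Word-Final Devoicing: [hutozdog] → [hutozdok]
/gihvikyu/:
  A Progressive Voicing Assimilation: [gihvikyu] → [gihfikyu]
  B Spirantization: no change — [gihfikyu]
  C Syncope: [gihfikyu] → [ghfkyu]
  D Glottal Epenthesis: no change — [ghfkyu]
  E Word-Final Devoicing: no change — [ghfkyu]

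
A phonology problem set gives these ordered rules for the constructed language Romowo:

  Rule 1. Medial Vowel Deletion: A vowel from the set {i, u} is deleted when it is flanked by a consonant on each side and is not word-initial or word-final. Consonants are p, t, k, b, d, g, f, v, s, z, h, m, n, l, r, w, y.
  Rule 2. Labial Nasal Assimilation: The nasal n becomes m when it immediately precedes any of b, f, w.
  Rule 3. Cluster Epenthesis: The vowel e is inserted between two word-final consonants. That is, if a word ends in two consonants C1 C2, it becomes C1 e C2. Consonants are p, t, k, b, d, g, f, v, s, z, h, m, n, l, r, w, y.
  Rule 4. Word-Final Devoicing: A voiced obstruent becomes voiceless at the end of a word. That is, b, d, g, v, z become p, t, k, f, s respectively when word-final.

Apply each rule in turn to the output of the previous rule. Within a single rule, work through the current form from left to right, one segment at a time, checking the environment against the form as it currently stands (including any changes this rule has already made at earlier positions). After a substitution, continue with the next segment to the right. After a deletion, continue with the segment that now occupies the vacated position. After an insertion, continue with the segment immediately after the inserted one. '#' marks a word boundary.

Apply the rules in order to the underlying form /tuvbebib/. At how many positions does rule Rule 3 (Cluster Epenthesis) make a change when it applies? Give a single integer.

1

Rule 1 Medial Vowel Deletion: [tuvbebib] → [tvbebb]
Rule 2 Labial Nasal Assimilation: no change — [tvbebb]
Rule 3 Cluster Epenthesis: [tvbebb] → [tvbebeb]
Rule 4 Word-Final Devoicing: [tvbebeb] → [tvbebep]
Rule Rule 3 changed 1 position(s).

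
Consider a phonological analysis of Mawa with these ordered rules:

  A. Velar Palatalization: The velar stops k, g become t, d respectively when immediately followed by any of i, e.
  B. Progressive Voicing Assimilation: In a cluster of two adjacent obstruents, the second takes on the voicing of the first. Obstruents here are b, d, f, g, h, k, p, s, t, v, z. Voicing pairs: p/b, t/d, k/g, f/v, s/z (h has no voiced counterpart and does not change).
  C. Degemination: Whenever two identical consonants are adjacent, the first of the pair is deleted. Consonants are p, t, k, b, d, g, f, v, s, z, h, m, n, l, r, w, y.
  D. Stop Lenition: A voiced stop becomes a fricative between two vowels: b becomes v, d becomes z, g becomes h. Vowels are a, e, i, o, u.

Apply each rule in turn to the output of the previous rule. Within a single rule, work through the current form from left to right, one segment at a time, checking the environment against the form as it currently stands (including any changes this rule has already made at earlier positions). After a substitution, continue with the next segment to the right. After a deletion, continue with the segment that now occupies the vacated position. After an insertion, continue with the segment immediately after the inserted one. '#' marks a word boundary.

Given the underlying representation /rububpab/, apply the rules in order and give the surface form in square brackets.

A Velar Palatalization: no change — [rububpab]
B Progressive Voicing Assimilation: [rububpab] → [rububbab]
C Degemination: [rububbab] → [rububab]
D Stop Lenition: [rububab] → [ruvuvab]

[ruvuvab]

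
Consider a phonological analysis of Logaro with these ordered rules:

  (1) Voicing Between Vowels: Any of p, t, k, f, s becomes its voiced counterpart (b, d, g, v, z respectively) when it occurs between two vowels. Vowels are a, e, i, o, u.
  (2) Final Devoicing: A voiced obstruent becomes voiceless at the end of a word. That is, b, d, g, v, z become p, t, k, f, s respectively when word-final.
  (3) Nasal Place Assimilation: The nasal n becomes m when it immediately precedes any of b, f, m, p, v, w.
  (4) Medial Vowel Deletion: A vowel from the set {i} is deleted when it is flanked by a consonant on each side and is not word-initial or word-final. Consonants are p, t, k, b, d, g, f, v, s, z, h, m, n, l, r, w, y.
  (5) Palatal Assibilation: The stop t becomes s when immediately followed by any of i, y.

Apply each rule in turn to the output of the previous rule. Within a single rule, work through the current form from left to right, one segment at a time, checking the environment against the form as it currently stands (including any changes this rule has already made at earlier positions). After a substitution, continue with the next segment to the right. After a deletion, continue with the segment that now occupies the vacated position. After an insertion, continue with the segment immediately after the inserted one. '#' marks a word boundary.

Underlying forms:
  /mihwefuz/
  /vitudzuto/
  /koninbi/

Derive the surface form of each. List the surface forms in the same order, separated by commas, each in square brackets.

/mihwefuz/:
  (1) Voicing Between Vowels: [mihwefuz] → [mihwevuz]
  (2) Final Devoicing: [mihwevuz] → [mihwevus]
  (3) Nasal Place Assimilation: no change — [mihwevus]
  (4) Medial Vowel Deletion: [mihwevus] → [mhwevus]
  (5) Palatal Assibilation: no change — [mhwevus]
/vitudzuto/:
  (1) Voicing Between Vowels: [vitudzuto] → [vidudzudo]
  (2) Final Devoicing: no change — [vidudzudo]
  (3) Nasal Place Assimilation: no change — [vidudzudo]
  (4) Medial Vowel Deletion: [vidudzudo] → [vdudzudo]
  (5) Palatal Assibilation: no change — [vdudzudo]
/koninbi/:
  (1) Voicing Between Vowels: no change — [koninbi]
  (2) Final Devoicing: no change — [koninbi]
  (3) Nasal Place Assimilation: [koninbi] → [konimbi]
  (4) Medial Vowel Deletion: [konimbi] → [konmbi]
  (5) Palatal Assibilation: no change — [konmbi]

[mhwevus], [vdudzudo], [konmbi]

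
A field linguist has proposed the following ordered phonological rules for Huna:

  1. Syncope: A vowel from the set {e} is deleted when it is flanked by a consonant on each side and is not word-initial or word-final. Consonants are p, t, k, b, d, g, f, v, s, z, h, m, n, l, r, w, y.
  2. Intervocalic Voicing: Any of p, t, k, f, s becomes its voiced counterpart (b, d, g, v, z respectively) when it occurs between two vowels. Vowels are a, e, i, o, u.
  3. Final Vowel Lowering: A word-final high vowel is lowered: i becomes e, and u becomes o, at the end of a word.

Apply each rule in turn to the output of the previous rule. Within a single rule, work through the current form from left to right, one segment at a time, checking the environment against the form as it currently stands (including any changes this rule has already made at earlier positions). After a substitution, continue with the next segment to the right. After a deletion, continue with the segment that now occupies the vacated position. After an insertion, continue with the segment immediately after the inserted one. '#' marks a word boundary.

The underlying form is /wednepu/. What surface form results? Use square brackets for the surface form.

[wdnpo]

1 Syncope: [wednepu] → [wdnpu]
2 Intervocalic Voicing: no change — [wdnpu]
3 Final Vowel Lowering: [wdnpu] → [wdnpo]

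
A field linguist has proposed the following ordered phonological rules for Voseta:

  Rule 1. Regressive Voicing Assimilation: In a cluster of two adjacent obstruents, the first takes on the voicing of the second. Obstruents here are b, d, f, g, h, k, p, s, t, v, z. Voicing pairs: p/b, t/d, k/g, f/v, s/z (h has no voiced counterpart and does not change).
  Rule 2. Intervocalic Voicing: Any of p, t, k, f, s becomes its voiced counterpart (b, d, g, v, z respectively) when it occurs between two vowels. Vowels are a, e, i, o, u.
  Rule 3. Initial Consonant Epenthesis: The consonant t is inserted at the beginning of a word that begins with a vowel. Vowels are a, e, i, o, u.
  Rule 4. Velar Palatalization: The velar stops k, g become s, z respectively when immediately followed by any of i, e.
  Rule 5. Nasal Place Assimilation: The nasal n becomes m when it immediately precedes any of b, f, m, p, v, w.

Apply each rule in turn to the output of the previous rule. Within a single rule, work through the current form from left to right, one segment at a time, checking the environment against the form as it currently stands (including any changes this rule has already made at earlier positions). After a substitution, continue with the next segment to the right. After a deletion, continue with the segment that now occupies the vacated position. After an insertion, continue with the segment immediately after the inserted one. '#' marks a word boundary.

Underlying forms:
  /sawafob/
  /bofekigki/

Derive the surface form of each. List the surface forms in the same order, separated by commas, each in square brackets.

/sawafob/:
  Rule 1 Regressive Voicing Assimilation: no change — [sawafob]
  Rule 2 Intervocalic Voicing: [sawafob] → [sawavob]
  Rule 3 Initial Consonant Epenthesis: no change — [sawavob]
  Rule 4 Velar Palatalization: no change — [sawavob]
  Rule 5 Nasal Place Assimilation: no change — [sawavob]
/bofekigki/:
  Rule 1 Regressive Voicing Assimilation: [bofekigki] → [bofekikki]
  Rule 2 Intervocalic Voicing: [bofekikki] → [bovegikki]
  Rule 3 Initial Consonant Epenthesis: no change — [bovegikki]
  Rule 4 Velar Palatalization: [bovegikki] → [boveziksi]
  Rule 5 Nasal Place Assimilation: no change — [boveziksi]

[sawavob], [boveziksi]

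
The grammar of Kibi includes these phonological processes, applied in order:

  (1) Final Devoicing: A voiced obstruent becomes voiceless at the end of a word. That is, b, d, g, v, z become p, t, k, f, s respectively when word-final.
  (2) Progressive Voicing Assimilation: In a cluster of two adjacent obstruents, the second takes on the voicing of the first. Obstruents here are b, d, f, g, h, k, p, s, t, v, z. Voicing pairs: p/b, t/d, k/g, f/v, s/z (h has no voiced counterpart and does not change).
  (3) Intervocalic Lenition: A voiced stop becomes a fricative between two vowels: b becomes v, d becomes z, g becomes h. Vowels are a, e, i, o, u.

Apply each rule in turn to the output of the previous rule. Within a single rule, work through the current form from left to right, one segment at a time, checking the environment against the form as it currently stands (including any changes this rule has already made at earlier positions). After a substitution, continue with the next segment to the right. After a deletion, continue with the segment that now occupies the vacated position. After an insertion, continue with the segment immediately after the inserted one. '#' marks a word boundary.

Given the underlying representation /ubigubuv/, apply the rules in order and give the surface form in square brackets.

(1) Final Devoicing: [ubigubuv] → [ubigubuf]
(2) Progressive Voicing Assimilation: no change — [ubigubuf]
(3) Intervocalic Lenition: [ubigubuf] → [uvihuvuf]

[uvihuvuf]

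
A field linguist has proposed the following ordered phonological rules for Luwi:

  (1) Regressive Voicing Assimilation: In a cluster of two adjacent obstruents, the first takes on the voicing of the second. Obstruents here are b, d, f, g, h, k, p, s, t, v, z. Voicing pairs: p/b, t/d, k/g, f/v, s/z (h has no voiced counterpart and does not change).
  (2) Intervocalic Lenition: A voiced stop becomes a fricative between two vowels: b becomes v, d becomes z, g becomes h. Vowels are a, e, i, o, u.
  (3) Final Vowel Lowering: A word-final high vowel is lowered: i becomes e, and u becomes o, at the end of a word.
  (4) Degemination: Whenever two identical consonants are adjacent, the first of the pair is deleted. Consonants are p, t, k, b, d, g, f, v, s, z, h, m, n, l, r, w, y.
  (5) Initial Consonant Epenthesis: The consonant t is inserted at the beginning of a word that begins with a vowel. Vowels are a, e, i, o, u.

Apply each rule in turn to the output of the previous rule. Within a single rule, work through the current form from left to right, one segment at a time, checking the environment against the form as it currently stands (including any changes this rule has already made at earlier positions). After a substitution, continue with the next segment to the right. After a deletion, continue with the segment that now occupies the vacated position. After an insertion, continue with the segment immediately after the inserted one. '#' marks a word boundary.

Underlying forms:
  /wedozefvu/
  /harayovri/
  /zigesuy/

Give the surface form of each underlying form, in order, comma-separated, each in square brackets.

/wedozefvu/:
  (1) Regressive Voicing Assimilation: [wedozefvu] → [wedozevvu]
  (2) Intervocalic Lenition: [wedozevvu] → [wezozevvu]
  (3) Final Vowel Lowering: [wezozevvu] → [wezozevvo]
  (4) Degemination: [wezozevvo] → [wezozevo]
  (5) Initial Consonant Epenthesis: no change — [wezozevo]
/harayovri/:
  (1) Regressive Voicing Assimilation: no change — [harayovri]
  (2) Intervocalic Lenition: no change — [harayovri]
  (3) Final Vowel Lowering: [harayovri] → [harayovre]
  (4) Degemination: no change — [harayovre]
  (5) Initial Consonant Epenthesis: no change — [harayovre]
/zigesuy/:
  (1) Regressive Voicing Assimilation: no change — [zigesuy]
  (2) Intervocalic Lenition: [zigesuy] → [zihesuy]
  (3) Final Vowel Lowering: no change — [zihesuy]
  (4) Degemination: no change — [zihesuy]
  (5) Initial Consonant Epenthesis: no change — [zihesuy]

[wezozevo], [harayovre], [zihesuy]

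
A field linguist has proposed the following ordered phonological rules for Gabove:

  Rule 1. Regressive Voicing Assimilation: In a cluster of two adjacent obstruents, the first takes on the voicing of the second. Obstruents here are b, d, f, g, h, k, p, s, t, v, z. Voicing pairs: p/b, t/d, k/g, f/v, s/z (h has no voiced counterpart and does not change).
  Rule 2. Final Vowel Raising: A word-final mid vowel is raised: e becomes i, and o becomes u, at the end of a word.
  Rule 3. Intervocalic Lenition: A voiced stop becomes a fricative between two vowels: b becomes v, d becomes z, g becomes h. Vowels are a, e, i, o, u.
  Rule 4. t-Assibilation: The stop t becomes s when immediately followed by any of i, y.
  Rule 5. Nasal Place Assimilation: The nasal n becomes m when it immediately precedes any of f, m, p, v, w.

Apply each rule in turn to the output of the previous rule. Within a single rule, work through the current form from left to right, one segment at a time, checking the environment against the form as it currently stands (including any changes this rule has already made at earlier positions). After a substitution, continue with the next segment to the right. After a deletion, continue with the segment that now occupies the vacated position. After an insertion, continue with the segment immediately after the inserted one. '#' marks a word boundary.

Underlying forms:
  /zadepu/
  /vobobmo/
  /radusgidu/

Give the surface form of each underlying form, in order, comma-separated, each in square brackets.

/zadepu/:
  Rule 1 Regressive Voicing Assimilation: no change — [zadepu]
  Rule 2 Final Vowel Raising: no change — [zadepu]
  Rule 3 Intervocalic Lenition: [zadepu] → [zazepu]
  Rule 4 t-Assibilation: no change — [zazepu]
  Rule 5 Nasal Place Assimilation: no change — [zazepu]
/vobobmo/:
  Rule 1 Regressive Voicing Assimilation: no change — [vobobmo]
  Rule 2 Final Vowel Raising: [vobobmo] → [vobobmu]
  Rule 3 Intervocalic Lenition: [vobobmu] → [vovobmu]
  Rule 4 t-Assibilation: no change — [vovobmu]
  Rule 5 Nasal Place Assimilation: no change — [vovobmu]
/radusgidu/:
  Rule 1 Regressive Voicing Assimilation: [radusgidu] → [raduzgidu]
  Rule 2 Final Vowel Raising: no change — [raduzgidu]
  Rule 3 Intervocalic Lenition: [raduzgidu] → [razuzgizu]
  Rule 4 t-Assibilation: no change — [razuzgizu]
  Rule 5 Nasal Place Assimilation: no change — [razuzgizu]

[zazepu], [vovobmu], [razuzgizu]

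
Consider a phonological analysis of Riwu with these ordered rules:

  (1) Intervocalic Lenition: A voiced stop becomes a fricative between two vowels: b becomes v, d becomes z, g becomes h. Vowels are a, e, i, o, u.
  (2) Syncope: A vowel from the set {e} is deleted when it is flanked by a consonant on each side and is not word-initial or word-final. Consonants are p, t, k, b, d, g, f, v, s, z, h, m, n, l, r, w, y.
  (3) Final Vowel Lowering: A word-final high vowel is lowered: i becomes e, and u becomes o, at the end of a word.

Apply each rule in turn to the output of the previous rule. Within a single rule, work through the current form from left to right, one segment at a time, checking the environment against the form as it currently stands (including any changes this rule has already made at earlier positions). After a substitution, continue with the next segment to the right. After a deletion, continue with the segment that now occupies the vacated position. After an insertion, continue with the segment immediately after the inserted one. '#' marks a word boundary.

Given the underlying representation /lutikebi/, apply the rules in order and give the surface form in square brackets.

(1) Intervocalic Lenition: [lutikebi] → [lutikevi]
(2) Syncope: [lutikevi] → [lutikvi]
(3) Final Vowel Lowering: [lutikvi] → [lutikve]

[lutikve]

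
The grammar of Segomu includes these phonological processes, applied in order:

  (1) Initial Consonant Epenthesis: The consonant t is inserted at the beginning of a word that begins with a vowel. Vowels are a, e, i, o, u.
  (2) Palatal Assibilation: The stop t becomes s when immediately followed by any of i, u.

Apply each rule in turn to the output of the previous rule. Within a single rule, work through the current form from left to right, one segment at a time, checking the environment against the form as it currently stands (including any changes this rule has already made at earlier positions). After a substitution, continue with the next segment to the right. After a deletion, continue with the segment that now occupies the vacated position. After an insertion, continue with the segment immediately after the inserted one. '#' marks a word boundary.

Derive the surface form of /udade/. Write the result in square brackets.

[sudade]

(1) Initial Consonant Epenthesis: [udade] → [tudade]
(2) Palatal Assibilation: [tudade] → [sudade]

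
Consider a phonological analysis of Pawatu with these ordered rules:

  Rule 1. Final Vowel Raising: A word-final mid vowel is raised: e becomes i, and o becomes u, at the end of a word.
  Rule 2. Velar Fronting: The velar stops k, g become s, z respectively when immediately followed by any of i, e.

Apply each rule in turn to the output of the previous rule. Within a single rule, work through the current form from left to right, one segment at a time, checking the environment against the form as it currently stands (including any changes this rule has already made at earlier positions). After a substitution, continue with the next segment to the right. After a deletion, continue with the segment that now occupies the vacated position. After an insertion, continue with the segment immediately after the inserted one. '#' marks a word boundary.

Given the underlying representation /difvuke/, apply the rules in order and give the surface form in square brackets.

Rule 1 Final Vowel Raising: [difvuke] → [difvuki]
Rule 2 Velar Fronting: [difvuki] → [difvusi]

[difvusi]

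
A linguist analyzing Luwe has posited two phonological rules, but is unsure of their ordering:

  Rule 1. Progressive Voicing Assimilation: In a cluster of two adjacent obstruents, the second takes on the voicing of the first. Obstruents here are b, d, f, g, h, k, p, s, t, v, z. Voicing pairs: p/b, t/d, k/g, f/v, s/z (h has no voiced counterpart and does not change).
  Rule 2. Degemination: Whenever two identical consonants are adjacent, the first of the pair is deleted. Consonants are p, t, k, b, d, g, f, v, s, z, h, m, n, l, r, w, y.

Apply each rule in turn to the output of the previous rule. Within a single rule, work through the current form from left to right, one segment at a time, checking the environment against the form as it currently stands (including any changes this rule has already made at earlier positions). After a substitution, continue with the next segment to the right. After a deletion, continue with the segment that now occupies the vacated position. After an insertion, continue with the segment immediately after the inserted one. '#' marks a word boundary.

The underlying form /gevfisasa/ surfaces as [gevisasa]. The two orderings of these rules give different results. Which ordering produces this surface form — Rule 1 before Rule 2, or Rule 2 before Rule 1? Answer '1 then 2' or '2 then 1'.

1 then 2

Order 1 then 2:
  1 Progressive Voicing Assimilation: [gevfisasa] → [gevvisasa]
  2 Degemination: [gevvisasa] → [gevisasa]
  result: [gevisasa]
Order 2 then 1:
  2 Degemination: no change — [gevfisasa]
  1 Progressive Voicing Assimilation: [gevfisasa] → [gevvisasa]
  result: [gevvisasa]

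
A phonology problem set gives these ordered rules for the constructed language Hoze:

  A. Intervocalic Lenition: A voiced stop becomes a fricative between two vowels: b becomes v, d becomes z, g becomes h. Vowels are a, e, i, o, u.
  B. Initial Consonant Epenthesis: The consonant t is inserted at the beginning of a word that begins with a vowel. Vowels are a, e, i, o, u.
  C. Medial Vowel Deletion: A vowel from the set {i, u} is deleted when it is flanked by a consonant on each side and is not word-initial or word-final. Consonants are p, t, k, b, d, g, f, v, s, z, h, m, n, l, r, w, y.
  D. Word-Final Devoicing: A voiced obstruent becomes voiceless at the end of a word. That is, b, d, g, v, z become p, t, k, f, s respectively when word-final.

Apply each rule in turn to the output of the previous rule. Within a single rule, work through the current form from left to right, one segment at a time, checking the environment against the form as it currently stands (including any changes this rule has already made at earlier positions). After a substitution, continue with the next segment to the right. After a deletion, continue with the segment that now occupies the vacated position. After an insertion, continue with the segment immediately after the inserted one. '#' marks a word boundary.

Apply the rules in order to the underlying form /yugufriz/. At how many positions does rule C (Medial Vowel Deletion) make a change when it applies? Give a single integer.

3

A Intervocalic Lenition: [yugufriz] → [yuhufriz]
B Initial Consonant Epenthesis: no change — [yuhufriz]
C Medial Vowel Deletion: [yuhufriz] → [yhfrz]
D Word-Final Devoicing: [yhfrz] → [yhfrs]
Rule C changed 3 position(s).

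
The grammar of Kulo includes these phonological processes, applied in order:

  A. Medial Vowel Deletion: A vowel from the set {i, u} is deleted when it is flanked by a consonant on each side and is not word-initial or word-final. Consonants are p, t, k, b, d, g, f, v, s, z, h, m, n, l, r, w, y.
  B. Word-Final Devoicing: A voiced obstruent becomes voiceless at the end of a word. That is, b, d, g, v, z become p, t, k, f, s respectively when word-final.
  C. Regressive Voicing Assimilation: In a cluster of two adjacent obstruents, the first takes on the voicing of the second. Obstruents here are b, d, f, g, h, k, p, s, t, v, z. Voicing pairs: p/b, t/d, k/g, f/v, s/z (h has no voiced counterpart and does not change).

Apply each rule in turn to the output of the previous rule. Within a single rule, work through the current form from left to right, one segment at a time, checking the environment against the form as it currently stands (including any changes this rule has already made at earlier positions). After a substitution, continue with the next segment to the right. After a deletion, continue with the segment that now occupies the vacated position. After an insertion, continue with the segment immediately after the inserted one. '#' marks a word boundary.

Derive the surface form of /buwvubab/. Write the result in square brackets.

A Medial Vowel Deletion: [buwvubab] → [bwvbab]
B Word-Final Devoicing: [bwvbab] → [bwvbap]
C Regressive Voicing Assimilation: no change — [bwvbap]

[bwvbap]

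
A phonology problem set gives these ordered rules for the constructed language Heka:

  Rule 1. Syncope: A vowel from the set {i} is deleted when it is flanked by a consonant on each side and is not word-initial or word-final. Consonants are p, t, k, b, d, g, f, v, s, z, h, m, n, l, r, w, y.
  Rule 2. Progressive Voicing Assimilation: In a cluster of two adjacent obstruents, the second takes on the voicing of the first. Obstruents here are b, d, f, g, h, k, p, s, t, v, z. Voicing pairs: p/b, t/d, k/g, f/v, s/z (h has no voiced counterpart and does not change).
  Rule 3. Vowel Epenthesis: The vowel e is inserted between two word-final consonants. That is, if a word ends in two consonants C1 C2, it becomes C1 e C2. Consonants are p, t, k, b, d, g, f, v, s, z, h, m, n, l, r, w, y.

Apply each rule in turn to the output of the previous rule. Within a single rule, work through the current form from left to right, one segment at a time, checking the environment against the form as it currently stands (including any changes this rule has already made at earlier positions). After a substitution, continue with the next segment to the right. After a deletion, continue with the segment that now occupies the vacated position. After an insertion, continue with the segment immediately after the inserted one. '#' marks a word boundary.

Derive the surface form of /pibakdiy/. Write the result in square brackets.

Rule 1 Syncope: [pibakdiy] → [pbakdy]
Rule 2 Progressive Voicing Assimilation: [pbakdy] → [ppakty]
Rule 3 Vowel Epenthesis: [ppakty] → [ppaktey]

[ppaktey]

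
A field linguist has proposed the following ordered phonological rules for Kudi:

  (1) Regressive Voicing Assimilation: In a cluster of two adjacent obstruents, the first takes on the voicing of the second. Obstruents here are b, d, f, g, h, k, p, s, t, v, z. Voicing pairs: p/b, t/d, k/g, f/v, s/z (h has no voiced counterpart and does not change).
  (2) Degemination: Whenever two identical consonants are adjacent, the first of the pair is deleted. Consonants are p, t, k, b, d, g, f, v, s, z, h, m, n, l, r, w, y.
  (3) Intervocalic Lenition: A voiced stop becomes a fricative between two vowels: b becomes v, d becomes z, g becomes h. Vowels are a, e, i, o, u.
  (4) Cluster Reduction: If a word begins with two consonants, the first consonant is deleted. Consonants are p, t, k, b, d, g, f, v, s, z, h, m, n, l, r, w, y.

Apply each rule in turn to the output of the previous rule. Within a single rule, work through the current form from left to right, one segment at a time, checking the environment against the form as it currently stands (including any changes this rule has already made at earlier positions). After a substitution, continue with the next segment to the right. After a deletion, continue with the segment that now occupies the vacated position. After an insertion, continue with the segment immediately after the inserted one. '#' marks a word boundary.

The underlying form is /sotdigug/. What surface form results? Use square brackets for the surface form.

[sozihug]

(1) Regressive Voicing Assimilation: [sotdigug] → [soddigug]
(2) Degemination: [soddigug] → [sodigug]
(3) Intervocalic Lenition: [sodigug] → [sozihug]
(4) Cluster Reduction: no change — [sozihug]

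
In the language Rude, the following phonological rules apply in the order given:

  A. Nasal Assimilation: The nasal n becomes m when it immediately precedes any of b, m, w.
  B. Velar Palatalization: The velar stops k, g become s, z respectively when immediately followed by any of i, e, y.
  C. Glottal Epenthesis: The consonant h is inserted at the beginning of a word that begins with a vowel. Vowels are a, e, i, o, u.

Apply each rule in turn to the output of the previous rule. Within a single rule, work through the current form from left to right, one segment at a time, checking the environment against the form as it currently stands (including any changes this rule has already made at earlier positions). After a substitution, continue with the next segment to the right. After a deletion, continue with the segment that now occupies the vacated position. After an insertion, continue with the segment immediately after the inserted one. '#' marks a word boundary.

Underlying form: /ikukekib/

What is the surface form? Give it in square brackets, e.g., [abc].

A Nasal Assimilation: no change — [ikukekib]
B Velar Palatalization: [ikukekib] → [ikusesib]
C Glottal Epenthesis: [ikusesib] → [hikusesib]

[hikusesib]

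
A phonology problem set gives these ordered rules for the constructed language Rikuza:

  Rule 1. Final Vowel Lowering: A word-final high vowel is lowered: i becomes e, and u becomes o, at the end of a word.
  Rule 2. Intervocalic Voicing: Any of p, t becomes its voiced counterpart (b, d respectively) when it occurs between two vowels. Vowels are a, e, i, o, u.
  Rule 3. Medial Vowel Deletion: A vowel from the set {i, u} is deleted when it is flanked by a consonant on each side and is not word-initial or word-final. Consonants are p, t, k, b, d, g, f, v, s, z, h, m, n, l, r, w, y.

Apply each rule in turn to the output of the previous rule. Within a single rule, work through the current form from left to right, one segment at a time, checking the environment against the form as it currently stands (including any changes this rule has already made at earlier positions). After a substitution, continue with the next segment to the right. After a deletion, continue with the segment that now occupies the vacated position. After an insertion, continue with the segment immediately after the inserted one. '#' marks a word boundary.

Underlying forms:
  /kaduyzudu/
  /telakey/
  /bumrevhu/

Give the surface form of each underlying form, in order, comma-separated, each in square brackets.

/kaduyzudu/:
  Rule 1 Final Vowel Lowering: [kaduyzudu] → [kaduyzudo]
  Rule 2 Intervocalic Voicing: no change — [kaduyzudo]
  Rule 3 Medial Vowel Deletion: [kaduyzudo] → [kadyzdo]
/telakey/:
  Rule 1 Final Vowel Lowering: no change — [telakey]
  Rule 2 Intervocalic Voicing: no change — [telakey]
  Rule 3 Medial Vowel Deletion: no change — [telakey]
/bumrevhu/:
  Rule 1 Final Vowel Lowering: [bumrevhu] → [bumrevho]
  Rule 2 Intervocalic Voicing: no change — [bumrevho]
  Rule 3 Medial Vowel Deletion: [bumrevho] → [bmrevho]

[kadyzdo], [telakey], [bmrevho]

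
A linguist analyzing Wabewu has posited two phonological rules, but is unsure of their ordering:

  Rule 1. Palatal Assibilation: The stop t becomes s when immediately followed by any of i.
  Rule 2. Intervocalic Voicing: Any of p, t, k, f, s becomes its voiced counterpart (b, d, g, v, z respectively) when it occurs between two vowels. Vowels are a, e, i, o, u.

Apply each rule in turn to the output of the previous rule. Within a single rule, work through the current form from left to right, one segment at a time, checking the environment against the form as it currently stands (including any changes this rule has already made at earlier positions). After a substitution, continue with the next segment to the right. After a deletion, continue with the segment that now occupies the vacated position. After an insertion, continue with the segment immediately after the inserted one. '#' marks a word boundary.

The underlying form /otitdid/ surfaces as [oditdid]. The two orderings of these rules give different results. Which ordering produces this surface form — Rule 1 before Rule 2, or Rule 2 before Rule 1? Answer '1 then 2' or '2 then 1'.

2 then 1

Order 1 then 2:
  1 Palatal Assibilation: [otitdid] → [ositdid]
  2 Intervocalic Voicing: [ositdid] → [ozitdid]
  result: [ozitdid]
Order 2 then 1:
  2 Intervocalic Voicing: [otitdid] → [oditdid]
  1 Palatal Assibilation: no change — [oditdid]
  result: [oditdid]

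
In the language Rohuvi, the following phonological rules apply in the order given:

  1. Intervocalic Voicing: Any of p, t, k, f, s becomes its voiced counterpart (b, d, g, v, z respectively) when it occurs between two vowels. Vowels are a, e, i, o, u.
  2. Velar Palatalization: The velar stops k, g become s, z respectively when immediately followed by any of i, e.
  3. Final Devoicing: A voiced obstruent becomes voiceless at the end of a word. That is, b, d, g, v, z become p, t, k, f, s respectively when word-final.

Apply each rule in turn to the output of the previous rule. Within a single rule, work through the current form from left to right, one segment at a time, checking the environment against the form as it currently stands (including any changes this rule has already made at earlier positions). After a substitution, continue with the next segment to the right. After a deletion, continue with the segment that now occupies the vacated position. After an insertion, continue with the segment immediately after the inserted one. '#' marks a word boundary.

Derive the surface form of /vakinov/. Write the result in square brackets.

[vazinof]

1 Intervocalic Voicing: [vakinov] → [vaginov]
2 Velar Palatalization: [vaginov] → [vazinov]
3 Final Devoicing: [vazinov] → [vazinof]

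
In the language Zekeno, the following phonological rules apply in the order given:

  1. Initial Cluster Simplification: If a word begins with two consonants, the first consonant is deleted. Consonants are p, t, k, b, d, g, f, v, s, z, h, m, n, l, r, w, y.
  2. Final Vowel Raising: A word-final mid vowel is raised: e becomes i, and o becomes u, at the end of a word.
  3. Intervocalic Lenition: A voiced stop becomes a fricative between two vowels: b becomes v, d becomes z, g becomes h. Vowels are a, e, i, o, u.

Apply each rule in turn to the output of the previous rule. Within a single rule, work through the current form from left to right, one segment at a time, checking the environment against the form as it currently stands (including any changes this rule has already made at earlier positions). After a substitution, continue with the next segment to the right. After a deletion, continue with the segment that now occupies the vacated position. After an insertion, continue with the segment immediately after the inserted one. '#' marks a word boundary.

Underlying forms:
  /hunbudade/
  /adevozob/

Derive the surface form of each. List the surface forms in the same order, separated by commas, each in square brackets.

[hunbuzazi], [azevozob]

/hunbudade/:
  1 Initial Cluster Simplification: no change — [hunbudade]
  2 Final Vowel Raising: [hunbudade] → [hunbudadi]
  3 Intervocalic Lenition: [hunbudadi] → [hunbuzazi]
/adevozob/:
  1 Initial Cluster Simplification: no change — [adevozob]
  2 Final Vowel Raising: no change — [adevozob]
  3 Intervocalic Lenition: [adevozob] → [azevozob]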